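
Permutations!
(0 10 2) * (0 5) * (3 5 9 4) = (0 10 2 9 4 3 5) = [10, 1, 9, 5, 3, 0, 6, 7, 8, 4, 2]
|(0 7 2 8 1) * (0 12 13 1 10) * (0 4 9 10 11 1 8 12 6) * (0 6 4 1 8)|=20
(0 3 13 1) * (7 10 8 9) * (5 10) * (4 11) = (0 3 13 1)(4 11)(5 10 8 9 7) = [3, 0, 2, 13, 11, 10, 6, 5, 9, 7, 8, 4, 12, 1]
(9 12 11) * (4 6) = (4 6)(9 12 11) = [0, 1, 2, 3, 6, 5, 4, 7, 8, 12, 10, 9, 11]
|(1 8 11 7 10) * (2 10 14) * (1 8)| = |(2 10 8 11 7 14)| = 6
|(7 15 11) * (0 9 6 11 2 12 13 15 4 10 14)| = |(0 9 6 11 7 4 10 14)(2 12 13 15)| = 8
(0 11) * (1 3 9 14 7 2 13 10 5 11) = (0 1 3 9 14 7 2 13 10 5 11) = [1, 3, 13, 9, 4, 11, 6, 2, 8, 14, 5, 0, 12, 10, 7]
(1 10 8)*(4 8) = (1 10 4 8) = [0, 10, 2, 3, 8, 5, 6, 7, 1, 9, 4]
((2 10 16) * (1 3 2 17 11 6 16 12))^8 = ((1 3 2 10 12)(6 16 17 11))^8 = (17)(1 10 3 12 2)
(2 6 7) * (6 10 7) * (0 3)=(0 3)(2 10 7)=[3, 1, 10, 0, 4, 5, 6, 2, 8, 9, 7]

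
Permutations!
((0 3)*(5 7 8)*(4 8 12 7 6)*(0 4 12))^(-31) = (0 3 4 8 5 6 12 7)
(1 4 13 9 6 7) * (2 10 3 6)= (1 4 13 9 2 10 3 6 7)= [0, 4, 10, 6, 13, 5, 7, 1, 8, 2, 3, 11, 12, 9]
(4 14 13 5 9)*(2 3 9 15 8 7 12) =(2 3 9 4 14 13 5 15 8 7 12) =[0, 1, 3, 9, 14, 15, 6, 12, 7, 4, 10, 11, 2, 5, 13, 8]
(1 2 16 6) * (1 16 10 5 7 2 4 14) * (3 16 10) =(1 4 14)(2 3 16 6 10 5 7) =[0, 4, 3, 16, 14, 7, 10, 2, 8, 9, 5, 11, 12, 13, 1, 15, 6]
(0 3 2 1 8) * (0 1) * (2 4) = (0 3 4 2)(1 8) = [3, 8, 0, 4, 2, 5, 6, 7, 1]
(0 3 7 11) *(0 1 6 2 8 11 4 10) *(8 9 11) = (0 3 7 4 10)(1 6 2 9 11) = [3, 6, 9, 7, 10, 5, 2, 4, 8, 11, 0, 1]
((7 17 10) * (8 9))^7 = (7 17 10)(8 9)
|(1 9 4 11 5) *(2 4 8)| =|(1 9 8 2 4 11 5)| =7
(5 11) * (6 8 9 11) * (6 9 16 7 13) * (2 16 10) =(2 16 7 13 6 8 10)(5 9 11) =[0, 1, 16, 3, 4, 9, 8, 13, 10, 11, 2, 5, 12, 6, 14, 15, 7]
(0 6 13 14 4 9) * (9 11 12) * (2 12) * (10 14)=(0 6 13 10 14 4 11 2 12 9)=[6, 1, 12, 3, 11, 5, 13, 7, 8, 0, 14, 2, 9, 10, 4]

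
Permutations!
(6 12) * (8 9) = (6 12)(8 9) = [0, 1, 2, 3, 4, 5, 12, 7, 9, 8, 10, 11, 6]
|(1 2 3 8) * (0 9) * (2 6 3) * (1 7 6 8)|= 10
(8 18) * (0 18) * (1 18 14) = (0 14 1 18 8) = [14, 18, 2, 3, 4, 5, 6, 7, 0, 9, 10, 11, 12, 13, 1, 15, 16, 17, 8]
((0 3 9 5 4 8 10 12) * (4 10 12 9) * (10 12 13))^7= (0 5 10 8 3 12 9 13 4)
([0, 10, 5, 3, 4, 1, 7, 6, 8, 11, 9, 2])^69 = (1 11)(2 10)(5 9)(6 7)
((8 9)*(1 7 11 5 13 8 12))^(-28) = (1 13)(5 12)(7 8)(9 11)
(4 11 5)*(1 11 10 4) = (1 11 5)(4 10) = [0, 11, 2, 3, 10, 1, 6, 7, 8, 9, 4, 5]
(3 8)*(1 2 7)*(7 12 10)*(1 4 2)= (2 12 10 7 4)(3 8)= [0, 1, 12, 8, 2, 5, 6, 4, 3, 9, 7, 11, 10]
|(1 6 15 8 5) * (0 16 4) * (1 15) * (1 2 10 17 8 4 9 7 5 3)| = |(0 16 9 7 5 15 4)(1 6 2 10 17 8 3)| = 7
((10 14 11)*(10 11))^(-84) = ((10 14))^(-84) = (14)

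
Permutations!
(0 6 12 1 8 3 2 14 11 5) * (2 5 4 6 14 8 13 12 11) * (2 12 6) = [14, 13, 8, 5, 2, 0, 11, 7, 3, 9, 10, 4, 1, 6, 12] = (0 14 12 1 13 6 11 4 2 8 3 5)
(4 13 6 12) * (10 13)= (4 10 13 6 12)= [0, 1, 2, 3, 10, 5, 12, 7, 8, 9, 13, 11, 4, 6]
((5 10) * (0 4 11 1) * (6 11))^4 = (0 1 11 6 4)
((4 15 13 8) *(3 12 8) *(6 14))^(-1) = (3 13 15 4 8 12)(6 14)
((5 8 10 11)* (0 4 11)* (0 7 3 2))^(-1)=((0 4 11 5 8 10 7 3 2))^(-1)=(0 2 3 7 10 8 5 11 4)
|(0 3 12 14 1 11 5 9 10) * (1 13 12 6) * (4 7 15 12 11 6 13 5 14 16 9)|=26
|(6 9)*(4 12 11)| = 6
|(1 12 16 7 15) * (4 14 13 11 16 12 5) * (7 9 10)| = 11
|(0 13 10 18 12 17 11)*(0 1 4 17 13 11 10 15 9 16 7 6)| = 14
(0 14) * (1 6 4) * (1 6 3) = [14, 3, 2, 1, 6, 5, 4, 7, 8, 9, 10, 11, 12, 13, 0] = (0 14)(1 3)(4 6)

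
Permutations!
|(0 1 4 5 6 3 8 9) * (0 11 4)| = |(0 1)(3 8 9 11 4 5 6)| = 14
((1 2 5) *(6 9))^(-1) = (1 5 2)(6 9)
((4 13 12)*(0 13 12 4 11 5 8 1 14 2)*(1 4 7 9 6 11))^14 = (0 13 7 9 6 11 5 8 4 12 1 14 2)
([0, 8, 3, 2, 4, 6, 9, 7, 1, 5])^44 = [0, 1, 2, 3, 4, 9, 5, 7, 8, 6]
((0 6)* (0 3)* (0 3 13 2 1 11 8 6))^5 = (1 2 13 6 8 11)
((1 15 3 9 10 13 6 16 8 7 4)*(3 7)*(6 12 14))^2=(1 7)(3 10 12 6 8 9 13 14 16)(4 15)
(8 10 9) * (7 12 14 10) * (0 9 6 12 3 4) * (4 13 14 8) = (0 9 4)(3 13 14 10 6 12 8 7) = [9, 1, 2, 13, 0, 5, 12, 3, 7, 4, 6, 11, 8, 14, 10]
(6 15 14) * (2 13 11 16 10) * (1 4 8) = (1 4 8)(2 13 11 16 10)(6 15 14) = [0, 4, 13, 3, 8, 5, 15, 7, 1, 9, 2, 16, 12, 11, 6, 14, 10]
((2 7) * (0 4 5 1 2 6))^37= (0 5 2 6 4 1 7)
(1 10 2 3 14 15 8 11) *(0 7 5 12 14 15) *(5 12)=[7, 10, 3, 15, 4, 5, 6, 12, 11, 9, 2, 1, 14, 13, 0, 8]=(0 7 12 14)(1 10 2 3 15 8 11)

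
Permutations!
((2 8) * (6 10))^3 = ((2 8)(6 10))^3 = (2 8)(6 10)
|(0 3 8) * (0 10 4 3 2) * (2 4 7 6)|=8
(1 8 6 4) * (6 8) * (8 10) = (1 6 4)(8 10) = [0, 6, 2, 3, 1, 5, 4, 7, 10, 9, 8]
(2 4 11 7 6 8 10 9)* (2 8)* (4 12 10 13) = (2 12 10 9 8 13 4 11 7 6) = [0, 1, 12, 3, 11, 5, 2, 6, 13, 8, 9, 7, 10, 4]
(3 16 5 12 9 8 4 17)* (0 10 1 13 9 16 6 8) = (0 10 1 13 9)(3 6 8 4 17)(5 12 16) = [10, 13, 2, 6, 17, 12, 8, 7, 4, 0, 1, 11, 16, 9, 14, 15, 5, 3]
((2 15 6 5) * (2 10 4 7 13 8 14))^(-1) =((2 15 6 5 10 4 7 13 8 14))^(-1) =(2 14 8 13 7 4 10 5 6 15)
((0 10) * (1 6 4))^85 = (0 10)(1 6 4)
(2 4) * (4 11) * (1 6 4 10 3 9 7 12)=(1 6 4 2 11 10 3 9 7 12)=[0, 6, 11, 9, 2, 5, 4, 12, 8, 7, 3, 10, 1]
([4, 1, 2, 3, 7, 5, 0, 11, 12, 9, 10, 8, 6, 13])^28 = [0, 1, 2, 3, 4, 5, 6, 7, 8, 9, 10, 11, 12, 13]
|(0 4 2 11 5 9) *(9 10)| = 7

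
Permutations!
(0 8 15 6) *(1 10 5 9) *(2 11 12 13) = [8, 10, 11, 3, 4, 9, 0, 7, 15, 1, 5, 12, 13, 2, 14, 6] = (0 8 15 6)(1 10 5 9)(2 11 12 13)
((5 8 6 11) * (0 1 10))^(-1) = (0 10 1)(5 11 6 8)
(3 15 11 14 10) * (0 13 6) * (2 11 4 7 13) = [2, 1, 11, 15, 7, 5, 0, 13, 8, 9, 3, 14, 12, 6, 10, 4] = (0 2 11 14 10 3 15 4 7 13 6)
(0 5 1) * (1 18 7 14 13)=(0 5 18 7 14 13 1)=[5, 0, 2, 3, 4, 18, 6, 14, 8, 9, 10, 11, 12, 1, 13, 15, 16, 17, 7]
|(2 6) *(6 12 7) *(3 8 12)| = |(2 3 8 12 7 6)| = 6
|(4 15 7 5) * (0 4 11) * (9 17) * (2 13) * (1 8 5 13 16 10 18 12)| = 14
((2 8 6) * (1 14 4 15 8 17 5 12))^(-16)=(1 8 5 4 2)(6 12 15 17 14)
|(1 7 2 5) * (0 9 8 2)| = 7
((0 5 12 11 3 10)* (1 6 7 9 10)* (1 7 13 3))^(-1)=((0 5 12 11 1 6 13 3 7 9 10))^(-1)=(0 10 9 7 3 13 6 1 11 12 5)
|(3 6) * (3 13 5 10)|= 5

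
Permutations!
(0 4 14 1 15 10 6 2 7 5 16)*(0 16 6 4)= (16)(1 15 10 4 14)(2 7 5 6)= [0, 15, 7, 3, 14, 6, 2, 5, 8, 9, 4, 11, 12, 13, 1, 10, 16]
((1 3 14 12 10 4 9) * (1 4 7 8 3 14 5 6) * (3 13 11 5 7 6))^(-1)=((1 14 12 10 6)(3 7 8 13 11 5)(4 9))^(-1)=(1 6 10 12 14)(3 5 11 13 8 7)(4 9)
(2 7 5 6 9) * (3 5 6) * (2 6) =[0, 1, 7, 5, 4, 3, 9, 2, 8, 6] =(2 7)(3 5)(6 9)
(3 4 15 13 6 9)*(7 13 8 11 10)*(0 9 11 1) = (0 9 3 4 15 8 1)(6 11 10 7 13) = [9, 0, 2, 4, 15, 5, 11, 13, 1, 3, 7, 10, 12, 6, 14, 8]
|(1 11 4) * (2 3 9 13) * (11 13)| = 7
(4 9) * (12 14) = [0, 1, 2, 3, 9, 5, 6, 7, 8, 4, 10, 11, 14, 13, 12] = (4 9)(12 14)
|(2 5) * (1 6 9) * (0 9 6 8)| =|(0 9 1 8)(2 5)| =4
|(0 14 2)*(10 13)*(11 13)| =|(0 14 2)(10 11 13)| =3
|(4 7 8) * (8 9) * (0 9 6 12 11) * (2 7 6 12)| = 9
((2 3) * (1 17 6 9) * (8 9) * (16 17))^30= ((1 16 17 6 8 9)(2 3))^30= (17)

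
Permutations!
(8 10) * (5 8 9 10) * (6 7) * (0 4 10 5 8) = (0 4 10 9 5)(6 7) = [4, 1, 2, 3, 10, 0, 7, 6, 8, 5, 9]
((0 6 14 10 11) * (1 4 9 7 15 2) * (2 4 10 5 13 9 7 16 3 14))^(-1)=(0 11 10 1 2 6)(3 16 9 13 5 14)(4 15 7)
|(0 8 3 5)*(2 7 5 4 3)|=|(0 8 2 7 5)(3 4)|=10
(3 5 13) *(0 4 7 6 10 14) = (0 4 7 6 10 14)(3 5 13) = [4, 1, 2, 5, 7, 13, 10, 6, 8, 9, 14, 11, 12, 3, 0]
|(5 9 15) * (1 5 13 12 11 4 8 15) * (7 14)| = 6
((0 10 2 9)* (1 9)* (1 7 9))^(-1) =((0 10 2 7 9))^(-1) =(0 9 7 2 10)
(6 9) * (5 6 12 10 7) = (5 6 9 12 10 7) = [0, 1, 2, 3, 4, 6, 9, 5, 8, 12, 7, 11, 10]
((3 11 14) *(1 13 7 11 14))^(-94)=((1 13 7 11)(3 14))^(-94)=(14)(1 7)(11 13)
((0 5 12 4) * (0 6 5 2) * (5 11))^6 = ((0 2)(4 6 11 5 12))^6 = (4 6 11 5 12)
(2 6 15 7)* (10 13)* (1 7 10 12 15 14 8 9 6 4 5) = (1 7 2 4 5)(6 14 8 9)(10 13 12 15) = [0, 7, 4, 3, 5, 1, 14, 2, 9, 6, 13, 11, 15, 12, 8, 10]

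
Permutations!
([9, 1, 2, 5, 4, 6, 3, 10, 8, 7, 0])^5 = (0 9 7 10)(3 6 5)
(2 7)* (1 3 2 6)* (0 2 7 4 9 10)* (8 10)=(0 2 4 9 8 10)(1 3 7 6)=[2, 3, 4, 7, 9, 5, 1, 6, 10, 8, 0]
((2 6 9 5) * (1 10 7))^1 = ((1 10 7)(2 6 9 5))^1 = (1 10 7)(2 6 9 5)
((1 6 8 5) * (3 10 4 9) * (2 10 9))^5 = (1 6 8 5)(2 4 10)(3 9)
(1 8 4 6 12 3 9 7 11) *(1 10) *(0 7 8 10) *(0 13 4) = [7, 10, 2, 9, 6, 5, 12, 11, 0, 8, 1, 13, 3, 4] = (0 7 11 13 4 6 12 3 9 8)(1 10)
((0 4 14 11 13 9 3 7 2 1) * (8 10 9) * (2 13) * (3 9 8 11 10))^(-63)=(0 10 7 2 4 8 13 1 14 3 11)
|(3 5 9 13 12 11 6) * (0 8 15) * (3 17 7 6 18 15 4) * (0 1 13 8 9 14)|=42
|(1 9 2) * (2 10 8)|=5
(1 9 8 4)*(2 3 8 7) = (1 9 7 2 3 8 4) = [0, 9, 3, 8, 1, 5, 6, 2, 4, 7]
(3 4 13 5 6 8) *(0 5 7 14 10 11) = (0 5 6 8 3 4 13 7 14 10 11) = [5, 1, 2, 4, 13, 6, 8, 14, 3, 9, 11, 0, 12, 7, 10]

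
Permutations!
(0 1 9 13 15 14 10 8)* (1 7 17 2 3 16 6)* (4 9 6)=(0 7 17 2 3 16 4 9 13 15 14 10 8)(1 6)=[7, 6, 3, 16, 9, 5, 1, 17, 0, 13, 8, 11, 12, 15, 10, 14, 4, 2]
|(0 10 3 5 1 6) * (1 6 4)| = |(0 10 3 5 6)(1 4)| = 10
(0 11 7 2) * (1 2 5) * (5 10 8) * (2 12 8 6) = (0 11 7 10 6 2)(1 12 8 5) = [11, 12, 0, 3, 4, 1, 2, 10, 5, 9, 6, 7, 8]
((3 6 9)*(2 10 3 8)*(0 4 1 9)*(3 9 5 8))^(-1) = (0 6 3 9 10 2 8 5 1 4)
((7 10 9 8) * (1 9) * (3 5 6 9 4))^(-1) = ((1 4 3 5 6 9 8 7 10))^(-1) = (1 10 7 8 9 6 5 3 4)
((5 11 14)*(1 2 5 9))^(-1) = ((1 2 5 11 14 9))^(-1) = (1 9 14 11 5 2)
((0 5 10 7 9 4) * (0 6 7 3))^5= ((0 5 10 3)(4 6 7 9))^5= (0 5 10 3)(4 6 7 9)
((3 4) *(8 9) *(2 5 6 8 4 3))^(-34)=((2 5 6 8 9 4))^(-34)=(2 6 9)(4 5 8)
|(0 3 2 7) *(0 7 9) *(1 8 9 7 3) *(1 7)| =|(0 7 3 2 1 8 9)| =7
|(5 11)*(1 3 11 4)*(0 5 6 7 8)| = |(0 5 4 1 3 11 6 7 8)| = 9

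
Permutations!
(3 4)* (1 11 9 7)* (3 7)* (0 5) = (0 5)(1 11 9 3 4 7) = [5, 11, 2, 4, 7, 0, 6, 1, 8, 3, 10, 9]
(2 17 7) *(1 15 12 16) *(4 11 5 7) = (1 15 12 16)(2 17 4 11 5 7) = [0, 15, 17, 3, 11, 7, 6, 2, 8, 9, 10, 5, 16, 13, 14, 12, 1, 4]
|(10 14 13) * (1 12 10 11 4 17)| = 8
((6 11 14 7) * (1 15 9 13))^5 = ((1 15 9 13)(6 11 14 7))^5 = (1 15 9 13)(6 11 14 7)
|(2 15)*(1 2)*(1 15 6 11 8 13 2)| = 5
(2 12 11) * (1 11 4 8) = (1 11 2 12 4 8) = [0, 11, 12, 3, 8, 5, 6, 7, 1, 9, 10, 2, 4]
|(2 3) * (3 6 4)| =4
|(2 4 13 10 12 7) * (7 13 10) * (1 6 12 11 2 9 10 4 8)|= |(1 6 12 13 7 9 10 11 2 8)|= 10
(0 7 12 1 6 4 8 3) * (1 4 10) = (0 7 12 4 8 3)(1 6 10) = [7, 6, 2, 0, 8, 5, 10, 12, 3, 9, 1, 11, 4]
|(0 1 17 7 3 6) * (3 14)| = 7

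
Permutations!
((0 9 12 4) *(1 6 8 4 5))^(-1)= ((0 9 12 5 1 6 8 4))^(-1)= (0 4 8 6 1 5 12 9)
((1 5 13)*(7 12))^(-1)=((1 5 13)(7 12))^(-1)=(1 13 5)(7 12)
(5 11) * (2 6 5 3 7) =(2 6 5 11 3 7) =[0, 1, 6, 7, 4, 11, 5, 2, 8, 9, 10, 3]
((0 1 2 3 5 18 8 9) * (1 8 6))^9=(1 5)(2 18)(3 6)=((0 8 9)(1 2 3 5 18 6))^9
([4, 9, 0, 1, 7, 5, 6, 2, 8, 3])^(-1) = [2, 3, 7, 9, 0, 5, 6, 4, 8, 1]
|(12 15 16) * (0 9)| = |(0 9)(12 15 16)| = 6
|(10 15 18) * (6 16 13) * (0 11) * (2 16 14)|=|(0 11)(2 16 13 6 14)(10 15 18)|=30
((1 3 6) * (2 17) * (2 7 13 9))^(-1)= (1 6 3)(2 9 13 7 17)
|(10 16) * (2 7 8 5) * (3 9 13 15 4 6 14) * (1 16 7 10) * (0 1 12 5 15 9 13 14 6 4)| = |(0 1 16 12 5 2 10 7 8 15)(3 13 9 14)| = 20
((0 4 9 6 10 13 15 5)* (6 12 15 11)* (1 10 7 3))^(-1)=(0 5 15 12 9 4)(1 3 7 6 11 13 10)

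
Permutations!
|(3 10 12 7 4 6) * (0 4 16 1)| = |(0 4 6 3 10 12 7 16 1)| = 9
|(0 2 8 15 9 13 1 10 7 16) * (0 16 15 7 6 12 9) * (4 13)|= |(16)(0 2 8 7 15)(1 10 6 12 9 4 13)|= 35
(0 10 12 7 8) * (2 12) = (0 10 2 12 7 8) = [10, 1, 12, 3, 4, 5, 6, 8, 0, 9, 2, 11, 7]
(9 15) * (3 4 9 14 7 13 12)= (3 4 9 15 14 7 13 12)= [0, 1, 2, 4, 9, 5, 6, 13, 8, 15, 10, 11, 3, 12, 7, 14]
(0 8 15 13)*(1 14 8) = (0 1 14 8 15 13) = [1, 14, 2, 3, 4, 5, 6, 7, 15, 9, 10, 11, 12, 0, 8, 13]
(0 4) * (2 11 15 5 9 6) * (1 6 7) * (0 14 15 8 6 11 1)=(0 4 14 15 5 9 7)(1 11 8 6 2)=[4, 11, 1, 3, 14, 9, 2, 0, 6, 7, 10, 8, 12, 13, 15, 5]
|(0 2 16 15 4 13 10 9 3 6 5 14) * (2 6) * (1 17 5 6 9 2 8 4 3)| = 24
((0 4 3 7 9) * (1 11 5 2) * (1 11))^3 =((0 4 3 7 9)(2 11 5))^3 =(11)(0 7 4 9 3)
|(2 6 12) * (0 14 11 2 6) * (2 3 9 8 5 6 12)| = 9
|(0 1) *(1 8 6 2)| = |(0 8 6 2 1)| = 5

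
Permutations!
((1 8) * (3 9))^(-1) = ((1 8)(3 9))^(-1) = (1 8)(3 9)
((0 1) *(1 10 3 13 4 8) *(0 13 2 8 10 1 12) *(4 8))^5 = (13)(2 4 10 3)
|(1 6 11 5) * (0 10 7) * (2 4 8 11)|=|(0 10 7)(1 6 2 4 8 11 5)|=21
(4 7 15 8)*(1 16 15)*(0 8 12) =(0 8 4 7 1 16 15 12) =[8, 16, 2, 3, 7, 5, 6, 1, 4, 9, 10, 11, 0, 13, 14, 12, 15]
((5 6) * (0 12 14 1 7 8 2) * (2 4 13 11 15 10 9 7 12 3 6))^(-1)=((0 3 6 5 2)(1 12 14)(4 13 11 15 10 9 7 8))^(-1)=(0 2 5 6 3)(1 14 12)(4 8 7 9 10 15 11 13)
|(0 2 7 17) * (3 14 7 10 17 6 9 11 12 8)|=|(0 2 10 17)(3 14 7 6 9 11 12 8)|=8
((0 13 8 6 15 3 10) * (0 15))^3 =(15)(0 6 8 13)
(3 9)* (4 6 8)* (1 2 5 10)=(1 2 5 10)(3 9)(4 6 8)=[0, 2, 5, 9, 6, 10, 8, 7, 4, 3, 1]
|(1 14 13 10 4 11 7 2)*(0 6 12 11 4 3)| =11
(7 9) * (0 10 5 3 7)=[10, 1, 2, 7, 4, 3, 6, 9, 8, 0, 5]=(0 10 5 3 7 9)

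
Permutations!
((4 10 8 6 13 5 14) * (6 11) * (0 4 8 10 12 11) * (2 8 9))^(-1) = (0 8 2 9 14 5 13 6 11 12 4)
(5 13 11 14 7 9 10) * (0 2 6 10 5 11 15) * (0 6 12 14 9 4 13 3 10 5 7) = (0 2 12 14)(3 10 11 9 7 4 13 15 6 5) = [2, 1, 12, 10, 13, 3, 5, 4, 8, 7, 11, 9, 14, 15, 0, 6]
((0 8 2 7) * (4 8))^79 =(0 7 2 8 4)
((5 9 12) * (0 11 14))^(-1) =((0 11 14)(5 9 12))^(-1) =(0 14 11)(5 12 9)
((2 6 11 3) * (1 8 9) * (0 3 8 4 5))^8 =(0 4 9 11 2)(1 8 6 3 5)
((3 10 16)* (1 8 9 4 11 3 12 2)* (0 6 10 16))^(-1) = ((0 6 10)(1 8 9 4 11 3 16 12 2))^(-1) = (0 10 6)(1 2 12 16 3 11 4 9 8)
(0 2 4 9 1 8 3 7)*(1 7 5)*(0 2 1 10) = (0 1 8 3 5 10)(2 4 9 7) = [1, 8, 4, 5, 9, 10, 6, 2, 3, 7, 0]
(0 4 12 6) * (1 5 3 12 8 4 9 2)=(0 9 2 1 5 3 12 6)(4 8)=[9, 5, 1, 12, 8, 3, 0, 7, 4, 2, 10, 11, 6]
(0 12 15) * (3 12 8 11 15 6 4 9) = (0 8 11 15)(3 12 6 4 9) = [8, 1, 2, 12, 9, 5, 4, 7, 11, 3, 10, 15, 6, 13, 14, 0]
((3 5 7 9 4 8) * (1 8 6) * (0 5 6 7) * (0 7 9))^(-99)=((0 5 7)(1 8 3 6)(4 9))^(-99)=(1 8 3 6)(4 9)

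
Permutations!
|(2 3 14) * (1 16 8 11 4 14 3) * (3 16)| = 8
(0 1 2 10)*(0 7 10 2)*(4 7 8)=(0 1)(4 7 10 8)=[1, 0, 2, 3, 7, 5, 6, 10, 4, 9, 8]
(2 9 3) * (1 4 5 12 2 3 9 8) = (1 4 5 12 2 8) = [0, 4, 8, 3, 5, 12, 6, 7, 1, 9, 10, 11, 2]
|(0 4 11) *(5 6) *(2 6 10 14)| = 15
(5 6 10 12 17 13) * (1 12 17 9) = (1 12 9)(5 6 10 17 13) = [0, 12, 2, 3, 4, 6, 10, 7, 8, 1, 17, 11, 9, 5, 14, 15, 16, 13]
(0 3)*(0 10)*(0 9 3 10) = (0 10 9 3) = [10, 1, 2, 0, 4, 5, 6, 7, 8, 3, 9]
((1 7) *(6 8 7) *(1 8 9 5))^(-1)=((1 6 9 5)(7 8))^(-1)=(1 5 9 6)(7 8)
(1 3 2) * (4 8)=(1 3 2)(4 8)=[0, 3, 1, 2, 8, 5, 6, 7, 4]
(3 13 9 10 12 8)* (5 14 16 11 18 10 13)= (3 5 14 16 11 18 10 12 8)(9 13)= [0, 1, 2, 5, 4, 14, 6, 7, 3, 13, 12, 18, 8, 9, 16, 15, 11, 17, 10]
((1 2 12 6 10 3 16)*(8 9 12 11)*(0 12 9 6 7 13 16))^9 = ((0 12 7 13 16 1 2 11 8 6 10 3))^9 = (0 6 2 13)(1 7 3 8)(10 11 16 12)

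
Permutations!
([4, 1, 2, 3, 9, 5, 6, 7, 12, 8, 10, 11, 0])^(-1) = [12, 1, 2, 3, 0, 5, 6, 7, 9, 4, 10, 11, 8]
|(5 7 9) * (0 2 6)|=3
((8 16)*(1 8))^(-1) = ((1 8 16))^(-1) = (1 16 8)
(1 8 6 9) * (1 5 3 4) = (1 8 6 9 5 3 4) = [0, 8, 2, 4, 1, 3, 9, 7, 6, 5]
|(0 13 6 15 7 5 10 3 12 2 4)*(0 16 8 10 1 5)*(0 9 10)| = 26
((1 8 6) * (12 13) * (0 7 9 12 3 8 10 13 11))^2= (0 9 11 7 12)(1 13 8)(3 6 10)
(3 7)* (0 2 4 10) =[2, 1, 4, 7, 10, 5, 6, 3, 8, 9, 0] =(0 2 4 10)(3 7)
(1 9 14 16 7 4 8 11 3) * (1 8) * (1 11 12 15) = (1 9 14 16 7 4 11 3 8 12 15) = [0, 9, 2, 8, 11, 5, 6, 4, 12, 14, 10, 3, 15, 13, 16, 1, 7]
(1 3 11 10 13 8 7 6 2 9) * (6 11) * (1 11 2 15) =(1 3 6 15)(2 9 11 10 13 8 7) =[0, 3, 9, 6, 4, 5, 15, 2, 7, 11, 13, 10, 12, 8, 14, 1]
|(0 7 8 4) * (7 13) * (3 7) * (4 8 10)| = |(0 13 3 7 10 4)| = 6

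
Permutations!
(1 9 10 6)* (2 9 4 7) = [0, 4, 9, 3, 7, 5, 1, 2, 8, 10, 6] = (1 4 7 2 9 10 6)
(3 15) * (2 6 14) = [0, 1, 6, 15, 4, 5, 14, 7, 8, 9, 10, 11, 12, 13, 2, 3] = (2 6 14)(3 15)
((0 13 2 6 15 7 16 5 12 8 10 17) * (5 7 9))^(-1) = (0 17 10 8 12 5 9 15 6 2 13)(7 16)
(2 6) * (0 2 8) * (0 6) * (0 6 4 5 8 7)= (0 2 6 7)(4 5 8)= [2, 1, 6, 3, 5, 8, 7, 0, 4]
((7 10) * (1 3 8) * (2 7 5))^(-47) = (1 3 8)(2 7 10 5) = ((1 3 8)(2 7 10 5))^(-47)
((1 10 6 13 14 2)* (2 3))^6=(1 2 3 14 13 6 10)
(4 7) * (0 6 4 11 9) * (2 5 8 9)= [6, 1, 5, 3, 7, 8, 4, 11, 9, 0, 10, 2]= (0 6 4 7 11 2 5 8 9)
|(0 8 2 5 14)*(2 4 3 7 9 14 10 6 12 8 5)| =11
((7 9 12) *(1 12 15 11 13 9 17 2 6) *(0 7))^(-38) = (0 6 7 1 17 12 2)(9 11)(13 15)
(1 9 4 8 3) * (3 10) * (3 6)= [0, 9, 2, 1, 8, 5, 3, 7, 10, 4, 6]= (1 9 4 8 10 6 3)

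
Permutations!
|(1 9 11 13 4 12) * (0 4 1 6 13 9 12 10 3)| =4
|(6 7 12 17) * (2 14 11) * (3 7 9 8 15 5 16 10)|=33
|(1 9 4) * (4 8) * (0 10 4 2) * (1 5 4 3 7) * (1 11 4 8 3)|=|(0 10 1 9 3 7 11 4 5 8 2)|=11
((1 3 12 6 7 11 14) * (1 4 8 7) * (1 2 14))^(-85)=(1 14)(2 11)(3 4)(6 7)(8 12)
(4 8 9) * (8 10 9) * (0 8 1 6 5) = (0 8 1 6 5)(4 10 9) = [8, 6, 2, 3, 10, 0, 5, 7, 1, 4, 9]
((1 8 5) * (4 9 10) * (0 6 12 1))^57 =(0 1)(5 12)(6 8)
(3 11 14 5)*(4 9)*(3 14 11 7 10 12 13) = (3 7 10 12 13)(4 9)(5 14) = [0, 1, 2, 7, 9, 14, 6, 10, 8, 4, 12, 11, 13, 3, 5]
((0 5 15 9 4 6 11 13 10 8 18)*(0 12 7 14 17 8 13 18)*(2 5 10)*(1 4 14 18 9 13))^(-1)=(0 8 17 14 9 11 6 4 1 10)(2 13 15 5)(7 12 18)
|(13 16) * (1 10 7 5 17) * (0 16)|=|(0 16 13)(1 10 7 5 17)|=15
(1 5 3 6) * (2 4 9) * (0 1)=(0 1 5 3 6)(2 4 9)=[1, 5, 4, 6, 9, 3, 0, 7, 8, 2]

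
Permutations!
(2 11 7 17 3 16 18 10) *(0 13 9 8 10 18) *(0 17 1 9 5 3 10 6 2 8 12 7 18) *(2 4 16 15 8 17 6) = (0 13 5 3 15 8 2 11 18)(1 9 12 7)(4 16 6)(10 17) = [13, 9, 11, 15, 16, 3, 4, 1, 2, 12, 17, 18, 7, 5, 14, 8, 6, 10, 0]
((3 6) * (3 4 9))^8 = ((3 6 4 9))^8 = (9)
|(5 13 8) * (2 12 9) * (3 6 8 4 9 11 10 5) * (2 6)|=11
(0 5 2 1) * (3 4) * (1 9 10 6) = [5, 0, 9, 4, 3, 2, 1, 7, 8, 10, 6] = (0 5 2 9 10 6 1)(3 4)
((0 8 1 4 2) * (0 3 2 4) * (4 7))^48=((0 8 1)(2 3)(4 7))^48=(8)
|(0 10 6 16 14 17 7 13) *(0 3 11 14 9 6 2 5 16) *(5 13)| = 13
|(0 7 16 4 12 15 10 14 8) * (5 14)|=|(0 7 16 4 12 15 10 5 14 8)|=10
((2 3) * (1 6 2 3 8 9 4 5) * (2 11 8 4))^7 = ((1 6 11 8 9 2 4 5))^7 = (1 5 4 2 9 8 11 6)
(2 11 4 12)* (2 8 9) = (2 11 4 12 8 9) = [0, 1, 11, 3, 12, 5, 6, 7, 9, 2, 10, 4, 8]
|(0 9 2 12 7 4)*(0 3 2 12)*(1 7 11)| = 9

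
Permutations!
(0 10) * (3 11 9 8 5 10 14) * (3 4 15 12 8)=[14, 1, 2, 11, 15, 10, 6, 7, 5, 3, 0, 9, 8, 13, 4, 12]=(0 14 4 15 12 8 5 10)(3 11 9)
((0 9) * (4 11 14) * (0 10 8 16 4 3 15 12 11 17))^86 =((0 9 10 8 16 4 17)(3 15 12 11 14))^86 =(0 10 16 17 9 8 4)(3 15 12 11 14)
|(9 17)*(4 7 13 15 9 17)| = |(17)(4 7 13 15 9)| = 5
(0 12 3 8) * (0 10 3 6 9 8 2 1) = (0 12 6 9 8 10 3 2 1) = [12, 0, 1, 2, 4, 5, 9, 7, 10, 8, 3, 11, 6]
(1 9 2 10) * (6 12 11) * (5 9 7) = [0, 7, 10, 3, 4, 9, 12, 5, 8, 2, 1, 6, 11] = (1 7 5 9 2 10)(6 12 11)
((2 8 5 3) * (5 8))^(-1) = ((8)(2 5 3))^(-1) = (8)(2 3 5)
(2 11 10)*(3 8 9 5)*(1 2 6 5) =(1 2 11 10 6 5 3 8 9) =[0, 2, 11, 8, 4, 3, 5, 7, 9, 1, 6, 10]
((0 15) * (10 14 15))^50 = ((0 10 14 15))^50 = (0 14)(10 15)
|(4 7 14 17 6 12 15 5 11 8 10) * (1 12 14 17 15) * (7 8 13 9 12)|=33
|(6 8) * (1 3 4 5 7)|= 10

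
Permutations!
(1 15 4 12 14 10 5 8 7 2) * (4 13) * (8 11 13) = [0, 15, 1, 3, 12, 11, 6, 2, 7, 9, 5, 13, 14, 4, 10, 8] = (1 15 8 7 2)(4 12 14 10 5 11 13)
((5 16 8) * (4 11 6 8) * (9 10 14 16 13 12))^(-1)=((4 11 6 8 5 13 12 9 10 14 16))^(-1)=(4 16 14 10 9 12 13 5 8 6 11)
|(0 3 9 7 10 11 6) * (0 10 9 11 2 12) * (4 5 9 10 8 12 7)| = 6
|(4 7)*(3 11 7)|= 4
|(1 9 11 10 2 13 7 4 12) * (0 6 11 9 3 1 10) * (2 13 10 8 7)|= |(0 6 11)(1 3)(2 10 13)(4 12 8 7)|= 12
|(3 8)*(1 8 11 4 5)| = |(1 8 3 11 4 5)| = 6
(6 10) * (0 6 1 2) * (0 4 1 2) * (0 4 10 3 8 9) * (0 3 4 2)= (0 6 4 1 2 10)(3 8 9)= [6, 2, 10, 8, 1, 5, 4, 7, 9, 3, 0]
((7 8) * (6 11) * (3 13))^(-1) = (3 13)(6 11)(7 8)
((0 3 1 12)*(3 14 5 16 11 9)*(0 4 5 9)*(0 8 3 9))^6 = (1 8 16 4)(3 11 5 12)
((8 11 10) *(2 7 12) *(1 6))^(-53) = ((1 6)(2 7 12)(8 11 10))^(-53) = (1 6)(2 7 12)(8 11 10)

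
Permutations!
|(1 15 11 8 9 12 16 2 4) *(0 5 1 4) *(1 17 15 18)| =10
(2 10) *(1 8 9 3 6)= [0, 8, 10, 6, 4, 5, 1, 7, 9, 3, 2]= (1 8 9 3 6)(2 10)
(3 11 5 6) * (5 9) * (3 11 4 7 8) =(3 4 7 8)(5 6 11 9) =[0, 1, 2, 4, 7, 6, 11, 8, 3, 5, 10, 9]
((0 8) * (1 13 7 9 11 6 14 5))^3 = ((0 8)(1 13 7 9 11 6 14 5))^3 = (0 8)(1 9 14 13 11 5 7 6)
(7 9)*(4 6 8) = [0, 1, 2, 3, 6, 5, 8, 9, 4, 7] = (4 6 8)(7 9)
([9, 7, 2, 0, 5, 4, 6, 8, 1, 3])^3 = [0, 1, 2, 3, 5, 4, 6, 7, 8, 9]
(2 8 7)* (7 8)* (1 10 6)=(1 10 6)(2 7)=[0, 10, 7, 3, 4, 5, 1, 2, 8, 9, 6]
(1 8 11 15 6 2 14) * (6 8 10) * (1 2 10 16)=(1 16)(2 14)(6 10)(8 11 15)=[0, 16, 14, 3, 4, 5, 10, 7, 11, 9, 6, 15, 12, 13, 2, 8, 1]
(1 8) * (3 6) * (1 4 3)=(1 8 4 3 6)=[0, 8, 2, 6, 3, 5, 1, 7, 4]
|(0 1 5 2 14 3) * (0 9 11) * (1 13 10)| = |(0 13 10 1 5 2 14 3 9 11)| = 10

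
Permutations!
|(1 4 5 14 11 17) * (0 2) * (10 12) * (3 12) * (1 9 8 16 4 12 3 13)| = |(0 2)(1 12 10 13)(4 5 14 11 17 9 8 16)| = 8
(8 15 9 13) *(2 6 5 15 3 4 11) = (2 6 5 15 9 13 8 3 4 11) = [0, 1, 6, 4, 11, 15, 5, 7, 3, 13, 10, 2, 12, 8, 14, 9]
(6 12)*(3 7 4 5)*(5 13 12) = (3 7 4 13 12 6 5) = [0, 1, 2, 7, 13, 3, 5, 4, 8, 9, 10, 11, 6, 12]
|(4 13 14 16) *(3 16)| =|(3 16 4 13 14)| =5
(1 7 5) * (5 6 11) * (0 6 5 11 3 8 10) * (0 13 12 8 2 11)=(0 6 3 2 11)(1 7 5)(8 10 13 12)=[6, 7, 11, 2, 4, 1, 3, 5, 10, 9, 13, 0, 8, 12]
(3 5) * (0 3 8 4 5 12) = (0 3 12)(4 5 8) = [3, 1, 2, 12, 5, 8, 6, 7, 4, 9, 10, 11, 0]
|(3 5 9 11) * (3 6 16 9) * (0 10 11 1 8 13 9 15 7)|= 28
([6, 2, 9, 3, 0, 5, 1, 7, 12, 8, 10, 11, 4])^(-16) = [0, 1, 2, 3, 4, 5, 6, 7, 8, 9, 10, 11, 12]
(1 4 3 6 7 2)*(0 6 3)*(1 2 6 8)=(0 8 1 4)(6 7)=[8, 4, 2, 3, 0, 5, 7, 6, 1]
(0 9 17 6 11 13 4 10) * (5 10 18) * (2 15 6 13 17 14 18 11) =(0 9 14 18 5 10)(2 15 6)(4 11 17 13) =[9, 1, 15, 3, 11, 10, 2, 7, 8, 14, 0, 17, 12, 4, 18, 6, 16, 13, 5]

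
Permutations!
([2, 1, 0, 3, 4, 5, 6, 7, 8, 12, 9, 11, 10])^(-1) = (0 2)(9 10 12)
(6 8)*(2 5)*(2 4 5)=(4 5)(6 8)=[0, 1, 2, 3, 5, 4, 8, 7, 6]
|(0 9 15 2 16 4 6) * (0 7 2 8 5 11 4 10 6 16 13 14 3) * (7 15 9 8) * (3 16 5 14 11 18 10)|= 10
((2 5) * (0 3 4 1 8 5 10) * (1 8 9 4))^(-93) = ((0 3 1 9 4 8 5 2 10))^(-93) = (0 5 9)(1 10 8)(2 4 3)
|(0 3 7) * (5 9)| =6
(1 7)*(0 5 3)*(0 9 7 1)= [5, 1, 2, 9, 4, 3, 6, 0, 8, 7]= (0 5 3 9 7)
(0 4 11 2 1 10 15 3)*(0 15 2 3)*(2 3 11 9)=(0 4 9 2 1 10 3 15)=[4, 10, 1, 15, 9, 5, 6, 7, 8, 2, 3, 11, 12, 13, 14, 0]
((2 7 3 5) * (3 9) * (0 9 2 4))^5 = (9)(2 7) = ((0 9 3 5 4)(2 7))^5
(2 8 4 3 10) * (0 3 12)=(0 3 10 2 8 4 12)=[3, 1, 8, 10, 12, 5, 6, 7, 4, 9, 2, 11, 0]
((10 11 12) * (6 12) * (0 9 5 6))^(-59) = (0 12 9 10 5 11 6)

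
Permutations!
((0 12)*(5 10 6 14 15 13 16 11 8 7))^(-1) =((0 12)(5 10 6 14 15 13 16 11 8 7))^(-1) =(0 12)(5 7 8 11 16 13 15 14 6 10)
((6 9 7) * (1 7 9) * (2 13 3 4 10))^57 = (2 3 10 13 4)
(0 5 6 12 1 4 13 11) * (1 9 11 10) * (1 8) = (0 5 6 12 9 11)(1 4 13 10 8) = [5, 4, 2, 3, 13, 6, 12, 7, 1, 11, 8, 0, 9, 10]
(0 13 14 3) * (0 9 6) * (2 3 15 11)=(0 13 14 15 11 2 3 9 6)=[13, 1, 3, 9, 4, 5, 0, 7, 8, 6, 10, 2, 12, 14, 15, 11]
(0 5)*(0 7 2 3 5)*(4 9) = (2 3 5 7)(4 9) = [0, 1, 3, 5, 9, 7, 6, 2, 8, 4]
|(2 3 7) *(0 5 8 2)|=|(0 5 8 2 3 7)|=6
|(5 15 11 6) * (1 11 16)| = 6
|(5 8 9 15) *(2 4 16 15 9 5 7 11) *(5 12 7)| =|(2 4 16 15 5 8 12 7 11)| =9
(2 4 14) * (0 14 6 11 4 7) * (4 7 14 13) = (0 13 4 6 11 7)(2 14) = [13, 1, 14, 3, 6, 5, 11, 0, 8, 9, 10, 7, 12, 4, 2]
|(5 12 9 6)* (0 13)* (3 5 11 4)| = 14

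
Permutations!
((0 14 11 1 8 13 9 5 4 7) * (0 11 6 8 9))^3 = ((0 14 6 8 13)(1 9 5 4 7 11))^3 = (0 8 14 13 6)(1 4)(5 11)(7 9)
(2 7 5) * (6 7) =[0, 1, 6, 3, 4, 2, 7, 5] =(2 6 7 5)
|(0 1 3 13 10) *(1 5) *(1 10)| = |(0 5 10)(1 3 13)| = 3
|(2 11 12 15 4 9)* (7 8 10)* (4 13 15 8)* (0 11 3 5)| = 22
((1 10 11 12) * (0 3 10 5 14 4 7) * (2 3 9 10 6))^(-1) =((0 9 10 11 12 1 5 14 4 7)(2 3 6))^(-1) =(0 7 4 14 5 1 12 11 10 9)(2 6 3)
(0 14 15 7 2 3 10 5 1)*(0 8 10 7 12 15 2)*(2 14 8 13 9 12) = (0 8 10 5 1 13 9 12 15 2 3 7) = [8, 13, 3, 7, 4, 1, 6, 0, 10, 12, 5, 11, 15, 9, 14, 2]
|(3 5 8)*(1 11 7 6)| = 12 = |(1 11 7 6)(3 5 8)|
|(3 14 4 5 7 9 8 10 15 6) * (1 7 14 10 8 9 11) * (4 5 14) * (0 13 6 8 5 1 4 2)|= 45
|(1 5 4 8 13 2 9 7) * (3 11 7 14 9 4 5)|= 4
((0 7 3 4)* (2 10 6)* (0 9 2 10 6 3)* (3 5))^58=((0 7)(2 6 10 5 3 4 9))^58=(2 10 3 9 6 5 4)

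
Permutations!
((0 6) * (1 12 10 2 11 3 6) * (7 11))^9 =((0 1 12 10 2 7 11 3 6))^9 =(12)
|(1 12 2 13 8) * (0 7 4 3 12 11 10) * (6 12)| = 12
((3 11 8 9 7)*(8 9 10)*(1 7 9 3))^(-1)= ((1 7)(3 11)(8 10))^(-1)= (1 7)(3 11)(8 10)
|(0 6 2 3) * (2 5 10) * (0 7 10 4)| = |(0 6 5 4)(2 3 7 10)| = 4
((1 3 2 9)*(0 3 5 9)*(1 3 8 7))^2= ((0 8 7 1 5 9 3 2))^2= (0 7 5 3)(1 9 2 8)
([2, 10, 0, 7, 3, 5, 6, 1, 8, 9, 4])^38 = (1 3 10 7 4)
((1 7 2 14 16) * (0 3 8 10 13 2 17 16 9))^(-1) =(0 9 14 2 13 10 8 3)(1 16 17 7)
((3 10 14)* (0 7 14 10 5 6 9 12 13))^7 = ((0 7 14 3 5 6 9 12 13))^7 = (0 12 6 3 7 13 9 5 14)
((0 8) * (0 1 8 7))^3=(0 7)(1 8)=((0 7)(1 8))^3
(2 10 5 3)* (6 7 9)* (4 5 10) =[0, 1, 4, 2, 5, 3, 7, 9, 8, 6, 10] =(10)(2 4 5 3)(6 7 9)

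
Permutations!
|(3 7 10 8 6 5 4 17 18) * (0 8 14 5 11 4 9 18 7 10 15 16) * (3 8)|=|(0 3 10 14 5 9 18 8 6 11 4 17 7 15 16)|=15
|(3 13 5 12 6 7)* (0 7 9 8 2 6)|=12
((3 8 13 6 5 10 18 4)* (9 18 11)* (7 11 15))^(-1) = (3 4 18 9 11 7 15 10 5 6 13 8)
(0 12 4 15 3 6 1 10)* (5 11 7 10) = [12, 5, 2, 6, 15, 11, 1, 10, 8, 9, 0, 7, 4, 13, 14, 3] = (0 12 4 15 3 6 1 5 11 7 10)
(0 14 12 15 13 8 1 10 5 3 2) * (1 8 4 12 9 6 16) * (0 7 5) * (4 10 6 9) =(0 14 4 12 15 13 10)(1 6 16)(2 7 5 3) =[14, 6, 7, 2, 12, 3, 16, 5, 8, 9, 0, 11, 15, 10, 4, 13, 1]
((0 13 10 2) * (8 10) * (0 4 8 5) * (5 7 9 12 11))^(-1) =(0 5 11 12 9 7 13)(2 10 8 4)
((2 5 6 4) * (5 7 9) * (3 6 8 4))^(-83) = ((2 7 9 5 8 4)(3 6))^(-83) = (2 7 9 5 8 4)(3 6)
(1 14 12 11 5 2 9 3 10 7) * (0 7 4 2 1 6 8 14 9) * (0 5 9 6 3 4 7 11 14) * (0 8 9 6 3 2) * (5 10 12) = (0 11 6 9 4)(1 3 12 14 5)(2 10 7) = [11, 3, 10, 12, 0, 1, 9, 2, 8, 4, 7, 6, 14, 13, 5]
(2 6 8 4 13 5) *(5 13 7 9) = (13)(2 6 8 4 7 9 5) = [0, 1, 6, 3, 7, 2, 8, 9, 4, 5, 10, 11, 12, 13]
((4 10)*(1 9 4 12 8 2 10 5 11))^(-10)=(2 12)(8 10)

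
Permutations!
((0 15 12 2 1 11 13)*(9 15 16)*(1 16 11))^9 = (2 12 15 9 16)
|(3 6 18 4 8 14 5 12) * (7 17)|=|(3 6 18 4 8 14 5 12)(7 17)|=8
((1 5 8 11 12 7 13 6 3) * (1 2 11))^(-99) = ((1 5 8)(2 11 12 7 13 6 3))^(-99) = (2 3 6 13 7 12 11)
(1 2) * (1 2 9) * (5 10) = [0, 9, 2, 3, 4, 10, 6, 7, 8, 1, 5] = (1 9)(5 10)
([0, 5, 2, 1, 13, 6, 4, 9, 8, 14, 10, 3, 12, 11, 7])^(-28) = (7 14 9)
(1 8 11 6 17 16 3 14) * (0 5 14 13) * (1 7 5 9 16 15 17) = (0 9 16 3 13)(1 8 11 6)(5 14 7)(15 17) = [9, 8, 2, 13, 4, 14, 1, 5, 11, 16, 10, 6, 12, 0, 7, 17, 3, 15]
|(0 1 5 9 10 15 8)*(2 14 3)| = |(0 1 5 9 10 15 8)(2 14 3)| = 21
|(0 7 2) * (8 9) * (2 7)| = 2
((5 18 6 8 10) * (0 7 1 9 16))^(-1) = ((0 7 1 9 16)(5 18 6 8 10))^(-1) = (0 16 9 1 7)(5 10 8 6 18)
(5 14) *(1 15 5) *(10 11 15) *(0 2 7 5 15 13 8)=(15)(0 2 7 5 14 1 10 11 13 8)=[2, 10, 7, 3, 4, 14, 6, 5, 0, 9, 11, 13, 12, 8, 1, 15]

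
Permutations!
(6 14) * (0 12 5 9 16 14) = (0 12 5 9 16 14 6) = [12, 1, 2, 3, 4, 9, 0, 7, 8, 16, 10, 11, 5, 13, 6, 15, 14]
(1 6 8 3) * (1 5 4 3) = (1 6 8)(3 5 4) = [0, 6, 2, 5, 3, 4, 8, 7, 1]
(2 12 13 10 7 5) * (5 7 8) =[0, 1, 12, 3, 4, 2, 6, 7, 5, 9, 8, 11, 13, 10] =(2 12 13 10 8 5)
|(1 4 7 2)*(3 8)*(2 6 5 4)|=|(1 2)(3 8)(4 7 6 5)|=4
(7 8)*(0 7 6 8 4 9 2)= [7, 1, 0, 3, 9, 5, 8, 4, 6, 2]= (0 7 4 9 2)(6 8)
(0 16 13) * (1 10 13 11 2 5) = [16, 10, 5, 3, 4, 1, 6, 7, 8, 9, 13, 2, 12, 0, 14, 15, 11] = (0 16 11 2 5 1 10 13)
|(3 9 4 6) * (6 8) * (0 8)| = 6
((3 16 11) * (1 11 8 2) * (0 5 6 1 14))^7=(0 8 11 5 2 3 6 14 16 1)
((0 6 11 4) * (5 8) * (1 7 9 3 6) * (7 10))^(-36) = (11)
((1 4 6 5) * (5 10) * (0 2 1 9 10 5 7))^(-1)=(0 7 10 9 5 6 4 1 2)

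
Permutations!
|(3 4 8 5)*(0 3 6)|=6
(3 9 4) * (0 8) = (0 8)(3 9 4) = [8, 1, 2, 9, 3, 5, 6, 7, 0, 4]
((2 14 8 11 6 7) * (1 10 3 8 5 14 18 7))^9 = (18)(1 8)(3 6)(5 14)(10 11)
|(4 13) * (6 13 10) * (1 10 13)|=|(1 10 6)(4 13)|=6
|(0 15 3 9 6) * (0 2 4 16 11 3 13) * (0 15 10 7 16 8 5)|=|(0 10 7 16 11 3 9 6 2 4 8 5)(13 15)|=12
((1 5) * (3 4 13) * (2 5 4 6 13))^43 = (1 5 2 4)(3 6 13)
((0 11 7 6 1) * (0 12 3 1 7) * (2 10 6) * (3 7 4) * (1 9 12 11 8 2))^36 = ((0 8 2 10 6 4 3 9 12 7 1 11))^36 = (12)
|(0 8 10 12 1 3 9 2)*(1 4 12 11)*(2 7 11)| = 20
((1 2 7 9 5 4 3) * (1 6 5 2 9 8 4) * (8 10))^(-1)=(1 5 6 3 4 8 10 7 2 9)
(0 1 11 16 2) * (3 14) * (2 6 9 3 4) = (0 1 11 16 6 9 3 14 4 2) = [1, 11, 0, 14, 2, 5, 9, 7, 8, 3, 10, 16, 12, 13, 4, 15, 6]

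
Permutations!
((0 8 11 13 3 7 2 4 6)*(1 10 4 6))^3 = ((0 8 11 13 3 7 2 6)(1 10 4))^3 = (0 13 2 8 3 6 11 7)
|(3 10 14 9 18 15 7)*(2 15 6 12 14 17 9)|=11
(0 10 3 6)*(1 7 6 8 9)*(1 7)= [10, 1, 2, 8, 4, 5, 0, 6, 9, 7, 3]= (0 10 3 8 9 7 6)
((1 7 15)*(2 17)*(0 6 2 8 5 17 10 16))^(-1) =((0 6 2 10 16)(1 7 15)(5 17 8))^(-1) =(0 16 10 2 6)(1 15 7)(5 8 17)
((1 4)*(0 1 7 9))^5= ((0 1 4 7 9))^5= (9)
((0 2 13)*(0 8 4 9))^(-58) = (0 13 4)(2 8 9)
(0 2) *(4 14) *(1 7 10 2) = (0 1 7 10 2)(4 14) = [1, 7, 0, 3, 14, 5, 6, 10, 8, 9, 2, 11, 12, 13, 4]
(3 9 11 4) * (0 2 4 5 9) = (0 2 4 3)(5 9 11) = [2, 1, 4, 0, 3, 9, 6, 7, 8, 11, 10, 5]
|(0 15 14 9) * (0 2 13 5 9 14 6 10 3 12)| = 12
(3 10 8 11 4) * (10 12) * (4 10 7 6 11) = (3 12 7 6 11 10 8 4) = [0, 1, 2, 12, 3, 5, 11, 6, 4, 9, 8, 10, 7]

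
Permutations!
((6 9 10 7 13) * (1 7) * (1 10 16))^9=(1 6)(7 9)(13 16)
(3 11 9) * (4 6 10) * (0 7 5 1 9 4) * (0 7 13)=[13, 9, 2, 11, 6, 1, 10, 5, 8, 3, 7, 4, 12, 0]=(0 13)(1 9 3 11 4 6 10 7 5)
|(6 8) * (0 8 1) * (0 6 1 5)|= 5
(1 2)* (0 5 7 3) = (0 5 7 3)(1 2) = [5, 2, 1, 0, 4, 7, 6, 3]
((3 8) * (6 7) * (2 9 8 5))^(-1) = ((2 9 8 3 5)(6 7))^(-1) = (2 5 3 8 9)(6 7)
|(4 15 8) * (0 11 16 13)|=|(0 11 16 13)(4 15 8)|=12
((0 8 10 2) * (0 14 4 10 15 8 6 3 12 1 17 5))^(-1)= ((0 6 3 12 1 17 5)(2 14 4 10)(8 15))^(-1)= (0 5 17 1 12 3 6)(2 10 4 14)(8 15)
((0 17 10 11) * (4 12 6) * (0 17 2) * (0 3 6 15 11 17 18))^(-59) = (0 4 18 6 11 3 15 2 12)(10 17)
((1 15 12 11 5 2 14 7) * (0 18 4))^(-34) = ((0 18 4)(1 15 12 11 5 2 14 7))^(-34) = (0 4 18)(1 14 5 12)(2 11 15 7)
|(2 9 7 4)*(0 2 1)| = |(0 2 9 7 4 1)| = 6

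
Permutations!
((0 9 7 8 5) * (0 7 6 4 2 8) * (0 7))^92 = ((0 9 6 4 2 8 5))^92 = (0 9 6 4 2 8 5)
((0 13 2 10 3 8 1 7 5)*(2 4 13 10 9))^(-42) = (13)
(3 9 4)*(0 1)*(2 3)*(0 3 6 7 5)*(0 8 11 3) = [1, 0, 6, 9, 2, 8, 7, 5, 11, 4, 10, 3] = (0 1)(2 6 7 5 8 11 3 9 4)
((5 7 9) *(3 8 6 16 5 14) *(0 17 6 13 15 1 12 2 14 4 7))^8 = ((0 17 6 16 5)(1 12 2 14 3 8 13 15)(4 7 9))^8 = (0 16 17 5 6)(4 9 7)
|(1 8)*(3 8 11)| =|(1 11 3 8)| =4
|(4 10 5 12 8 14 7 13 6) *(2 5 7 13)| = |(2 5 12 8 14 13 6 4 10 7)| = 10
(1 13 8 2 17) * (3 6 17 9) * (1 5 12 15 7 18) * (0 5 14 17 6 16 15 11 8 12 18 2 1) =(0 5 18)(1 13 12 11 8)(2 9 3 16 15 7)(14 17) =[5, 13, 9, 16, 4, 18, 6, 2, 1, 3, 10, 8, 11, 12, 17, 7, 15, 14, 0]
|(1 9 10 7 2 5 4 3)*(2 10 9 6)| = 6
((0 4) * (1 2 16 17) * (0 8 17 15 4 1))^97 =(0 1 2 16 15 4 8 17)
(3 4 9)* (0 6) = (0 6)(3 4 9) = [6, 1, 2, 4, 9, 5, 0, 7, 8, 3]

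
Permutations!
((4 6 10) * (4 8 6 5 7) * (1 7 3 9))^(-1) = ((1 7 4 5 3 9)(6 10 8))^(-1) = (1 9 3 5 4 7)(6 8 10)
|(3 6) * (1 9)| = 2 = |(1 9)(3 6)|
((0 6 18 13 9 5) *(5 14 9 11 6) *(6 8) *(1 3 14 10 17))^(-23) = ((0 5)(1 3 14 9 10 17)(6 18 13 11 8))^(-23) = (0 5)(1 3 14 9 10 17)(6 13 8 18 11)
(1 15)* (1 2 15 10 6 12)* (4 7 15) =(1 10 6 12)(2 4 7 15) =[0, 10, 4, 3, 7, 5, 12, 15, 8, 9, 6, 11, 1, 13, 14, 2]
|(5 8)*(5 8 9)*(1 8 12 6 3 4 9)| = |(1 8 12 6 3 4 9 5)| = 8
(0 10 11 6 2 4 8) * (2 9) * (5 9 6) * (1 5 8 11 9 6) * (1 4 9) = (0 10 1 5 6 4 11 8)(2 9) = [10, 5, 9, 3, 11, 6, 4, 7, 0, 2, 1, 8]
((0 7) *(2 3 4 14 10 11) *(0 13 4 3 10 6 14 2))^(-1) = (0 11 10 2 4 13 7)(6 14)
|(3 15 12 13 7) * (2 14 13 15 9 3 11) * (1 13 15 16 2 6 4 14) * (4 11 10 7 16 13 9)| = |(1 9 3 4 14 15 12 13 16 2)(6 11)(7 10)| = 10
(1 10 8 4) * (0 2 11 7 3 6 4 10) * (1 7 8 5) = (0 2 11 8 10 5 1)(3 6 4 7) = [2, 0, 11, 6, 7, 1, 4, 3, 10, 9, 5, 8]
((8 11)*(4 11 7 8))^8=(11)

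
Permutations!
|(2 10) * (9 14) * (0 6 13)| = |(0 6 13)(2 10)(9 14)| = 6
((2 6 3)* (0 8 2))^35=((0 8 2 6 3))^35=(8)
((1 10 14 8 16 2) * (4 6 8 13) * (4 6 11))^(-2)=((1 10 14 13 6 8 16 2)(4 11))^(-2)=(1 16 6 14)(2 8 13 10)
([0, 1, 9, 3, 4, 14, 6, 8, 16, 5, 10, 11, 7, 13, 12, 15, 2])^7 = [0, 1, 16, 3, 4, 9, 6, 12, 7, 2, 10, 11, 14, 13, 5, 15, 8]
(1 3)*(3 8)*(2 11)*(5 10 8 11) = [0, 11, 5, 1, 4, 10, 6, 7, 3, 9, 8, 2] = (1 11 2 5 10 8 3)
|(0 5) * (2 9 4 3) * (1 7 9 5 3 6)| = 20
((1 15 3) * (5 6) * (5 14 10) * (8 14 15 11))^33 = ((1 11 8 14 10 5 6 15 3))^33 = (1 6 14)(3 5 8)(10 11 15)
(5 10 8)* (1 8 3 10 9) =(1 8 5 9)(3 10) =[0, 8, 2, 10, 4, 9, 6, 7, 5, 1, 3]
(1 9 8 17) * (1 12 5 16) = (1 9 8 17 12 5 16) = [0, 9, 2, 3, 4, 16, 6, 7, 17, 8, 10, 11, 5, 13, 14, 15, 1, 12]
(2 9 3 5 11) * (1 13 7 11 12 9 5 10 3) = (1 13 7 11 2 5 12 9)(3 10) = [0, 13, 5, 10, 4, 12, 6, 11, 8, 1, 3, 2, 9, 7]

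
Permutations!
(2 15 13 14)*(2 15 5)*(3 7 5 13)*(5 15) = (2 13 14 5)(3 7 15) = [0, 1, 13, 7, 4, 2, 6, 15, 8, 9, 10, 11, 12, 14, 5, 3]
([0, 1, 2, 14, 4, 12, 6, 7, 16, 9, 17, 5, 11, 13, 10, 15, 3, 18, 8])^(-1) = [0, 1, 2, 16, 4, 11, 6, 7, 18, 9, 14, 12, 5, 13, 3, 15, 8, 10, 17]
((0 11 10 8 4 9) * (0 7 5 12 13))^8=(0 12 7 4 10)(5 9 8 11 13)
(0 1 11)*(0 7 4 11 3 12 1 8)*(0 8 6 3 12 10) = [6, 12, 2, 10, 11, 5, 3, 4, 8, 9, 0, 7, 1] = (0 6 3 10)(1 12)(4 11 7)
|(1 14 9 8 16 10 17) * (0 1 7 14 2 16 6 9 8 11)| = 12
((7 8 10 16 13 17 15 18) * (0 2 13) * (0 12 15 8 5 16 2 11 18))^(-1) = ((0 11 18 7 5 16 12 15)(2 13 17 8 10))^(-1) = (0 15 12 16 5 7 18 11)(2 10 8 17 13)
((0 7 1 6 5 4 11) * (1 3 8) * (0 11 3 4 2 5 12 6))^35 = ((0 7 4 3 8 1)(2 5)(6 12))^35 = (0 1 8 3 4 7)(2 5)(6 12)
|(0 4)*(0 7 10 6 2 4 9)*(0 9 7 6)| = 3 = |(0 7 10)(2 4 6)|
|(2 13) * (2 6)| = |(2 13 6)| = 3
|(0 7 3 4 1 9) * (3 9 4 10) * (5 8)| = |(0 7 9)(1 4)(3 10)(5 8)| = 6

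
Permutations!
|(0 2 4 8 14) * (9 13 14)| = 7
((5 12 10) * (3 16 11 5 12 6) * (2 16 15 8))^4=(2 6)(3 16)(5 8)(11 15)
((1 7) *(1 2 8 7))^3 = ((2 8 7))^3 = (8)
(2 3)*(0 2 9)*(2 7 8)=(0 7 8 2 3 9)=[7, 1, 3, 9, 4, 5, 6, 8, 2, 0]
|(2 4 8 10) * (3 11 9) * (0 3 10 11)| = 6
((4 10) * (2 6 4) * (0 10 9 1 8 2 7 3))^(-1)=(0 3 7 10)(1 9 4 6 2 8)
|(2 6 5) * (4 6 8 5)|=|(2 8 5)(4 6)|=6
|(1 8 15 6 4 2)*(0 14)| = |(0 14)(1 8 15 6 4 2)| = 6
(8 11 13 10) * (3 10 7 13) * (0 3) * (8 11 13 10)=(0 3 8 13 7 10 11)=[3, 1, 2, 8, 4, 5, 6, 10, 13, 9, 11, 0, 12, 7]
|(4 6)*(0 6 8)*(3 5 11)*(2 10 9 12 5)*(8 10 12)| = 30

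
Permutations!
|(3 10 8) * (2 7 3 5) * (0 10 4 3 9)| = 14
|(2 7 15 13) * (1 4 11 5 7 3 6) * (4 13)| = 5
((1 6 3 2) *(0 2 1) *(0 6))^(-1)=((0 2 6 3 1))^(-1)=(0 1 3 6 2)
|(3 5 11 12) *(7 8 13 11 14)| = |(3 5 14 7 8 13 11 12)| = 8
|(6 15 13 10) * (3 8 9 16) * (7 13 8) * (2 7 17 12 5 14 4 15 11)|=|(2 7 13 10 6 11)(3 17 12 5 14 4 15 8 9 16)|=30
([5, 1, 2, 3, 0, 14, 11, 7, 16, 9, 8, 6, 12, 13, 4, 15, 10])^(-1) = [4, 1, 2, 3, 14, 0, 11, 7, 10, 9, 16, 6, 12, 13, 5, 15, 8]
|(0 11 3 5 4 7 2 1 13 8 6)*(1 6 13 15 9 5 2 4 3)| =|(0 11 1 15 9 5 3 2 6)(4 7)(8 13)| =18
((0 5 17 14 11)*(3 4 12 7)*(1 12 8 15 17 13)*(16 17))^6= ((0 5 13 1 12 7 3 4 8 15 16 17 14 11))^6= (0 3 14 12 16 13 8)(1 15 5 4 11 7 17)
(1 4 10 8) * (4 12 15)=(1 12 15 4 10 8)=[0, 12, 2, 3, 10, 5, 6, 7, 1, 9, 8, 11, 15, 13, 14, 4]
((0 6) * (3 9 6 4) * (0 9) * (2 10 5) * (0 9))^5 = (2 5 10)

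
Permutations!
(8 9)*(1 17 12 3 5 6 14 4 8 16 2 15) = (1 17 12 3 5 6 14 4 8 9 16 2 15) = [0, 17, 15, 5, 8, 6, 14, 7, 9, 16, 10, 11, 3, 13, 4, 1, 2, 12]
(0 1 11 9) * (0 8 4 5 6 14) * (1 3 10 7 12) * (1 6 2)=(0 3 10 7 12 6 14)(1 11 9 8 4 5 2)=[3, 11, 1, 10, 5, 2, 14, 12, 4, 8, 7, 9, 6, 13, 0]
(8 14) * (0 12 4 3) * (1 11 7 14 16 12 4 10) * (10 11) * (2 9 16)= (0 4 3)(1 10)(2 9 16 12 11 7 14 8)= [4, 10, 9, 0, 3, 5, 6, 14, 2, 16, 1, 7, 11, 13, 8, 15, 12]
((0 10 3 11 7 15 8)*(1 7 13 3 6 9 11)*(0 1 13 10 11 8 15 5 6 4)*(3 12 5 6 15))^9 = ((0 11 10 4)(1 7 6 9 8)(3 13 12 5 15))^9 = (0 11 10 4)(1 8 9 6 7)(3 15 5 12 13)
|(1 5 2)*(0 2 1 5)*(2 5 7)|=6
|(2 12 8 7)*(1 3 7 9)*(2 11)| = 8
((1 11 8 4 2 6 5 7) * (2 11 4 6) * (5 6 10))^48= (1 7 5 10 8 11 4)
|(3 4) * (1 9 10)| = 6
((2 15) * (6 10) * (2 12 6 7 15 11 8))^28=((2 11 8)(6 10 7 15 12))^28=(2 11 8)(6 15 10 12 7)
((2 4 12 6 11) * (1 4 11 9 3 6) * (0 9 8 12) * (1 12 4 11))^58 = (12)(0 8 3)(1 11 2)(4 6 9)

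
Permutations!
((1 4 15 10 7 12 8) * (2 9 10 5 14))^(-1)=(1 8 12 7 10 9 2 14 5 15 4)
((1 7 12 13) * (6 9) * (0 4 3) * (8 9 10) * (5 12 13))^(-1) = ((0 4 3)(1 7 13)(5 12)(6 10 8 9))^(-1) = (0 3 4)(1 13 7)(5 12)(6 9 8 10)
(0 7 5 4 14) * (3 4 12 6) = (0 7 5 12 6 3 4 14) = [7, 1, 2, 4, 14, 12, 3, 5, 8, 9, 10, 11, 6, 13, 0]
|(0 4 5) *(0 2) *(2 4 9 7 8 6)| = |(0 9 7 8 6 2)(4 5)| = 6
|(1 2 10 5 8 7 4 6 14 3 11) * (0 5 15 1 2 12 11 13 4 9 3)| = |(0 5 8 7 9 3 13 4 6 14)(1 12 11 2 10 15)| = 30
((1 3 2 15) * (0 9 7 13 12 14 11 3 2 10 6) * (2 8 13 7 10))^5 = ((0 9 10 6)(1 8 13 12 14 11 3 2 15))^5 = (0 9 10 6)(1 11 8 3 13 2 12 15 14)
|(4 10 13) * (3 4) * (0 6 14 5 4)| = |(0 6 14 5 4 10 13 3)| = 8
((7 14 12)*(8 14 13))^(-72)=((7 13 8 14 12))^(-72)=(7 14 13 12 8)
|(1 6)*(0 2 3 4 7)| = |(0 2 3 4 7)(1 6)| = 10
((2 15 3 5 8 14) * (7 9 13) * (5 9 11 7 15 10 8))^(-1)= ((2 10 8 14)(3 9 13 15)(7 11))^(-1)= (2 14 8 10)(3 15 13 9)(7 11)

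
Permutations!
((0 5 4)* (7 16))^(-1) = (0 4 5)(7 16)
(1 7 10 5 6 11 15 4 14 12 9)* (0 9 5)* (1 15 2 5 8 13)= (0 9 15 4 14 12 8 13 1 7 10)(2 5 6 11)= [9, 7, 5, 3, 14, 6, 11, 10, 13, 15, 0, 2, 8, 1, 12, 4]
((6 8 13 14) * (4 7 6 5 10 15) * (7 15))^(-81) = (4 15)(5 6 14 7 13 10 8)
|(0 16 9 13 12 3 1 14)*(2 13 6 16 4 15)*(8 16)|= |(0 4 15 2 13 12 3 1 14)(6 8 16 9)|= 36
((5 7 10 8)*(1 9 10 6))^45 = (1 8 6 10 7 9 5)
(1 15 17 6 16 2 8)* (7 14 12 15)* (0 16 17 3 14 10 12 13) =(0 16 2 8 1 7 10 12 15 3 14 13)(6 17) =[16, 7, 8, 14, 4, 5, 17, 10, 1, 9, 12, 11, 15, 0, 13, 3, 2, 6]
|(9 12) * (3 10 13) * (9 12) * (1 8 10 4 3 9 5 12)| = |(1 8 10 13 9 5 12)(3 4)| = 14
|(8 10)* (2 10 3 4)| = |(2 10 8 3 4)| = 5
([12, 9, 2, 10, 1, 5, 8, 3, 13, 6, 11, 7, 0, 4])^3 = [12, 8, 2, 7, 6, 5, 4, 11, 1, 13, 3, 10, 0, 9]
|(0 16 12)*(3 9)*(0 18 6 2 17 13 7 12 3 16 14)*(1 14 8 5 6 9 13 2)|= |(0 8 5 6 1 14)(2 17)(3 13 7 12 18 9 16)|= 42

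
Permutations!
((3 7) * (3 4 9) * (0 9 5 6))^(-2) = ((0 9 3 7 4 5 6))^(-2) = (0 5 7 9 6 4 3)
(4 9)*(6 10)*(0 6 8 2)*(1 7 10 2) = [6, 7, 0, 3, 9, 5, 2, 10, 1, 4, 8] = (0 6 2)(1 7 10 8)(4 9)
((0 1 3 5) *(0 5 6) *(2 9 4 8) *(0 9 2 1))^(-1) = ((1 3 6 9 4 8))^(-1) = (1 8 4 9 6 3)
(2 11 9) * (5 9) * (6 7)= (2 11 5 9)(6 7)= [0, 1, 11, 3, 4, 9, 7, 6, 8, 2, 10, 5]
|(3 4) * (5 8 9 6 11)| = 10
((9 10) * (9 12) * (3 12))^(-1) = (3 10 9 12)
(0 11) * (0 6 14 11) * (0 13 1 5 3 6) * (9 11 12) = (0 13 1 5 3 6 14 12 9 11) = [13, 5, 2, 6, 4, 3, 14, 7, 8, 11, 10, 0, 9, 1, 12]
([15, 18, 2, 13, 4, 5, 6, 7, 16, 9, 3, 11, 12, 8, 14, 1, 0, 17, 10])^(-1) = [16, 15, 2, 10, 4, 5, 6, 7, 13, 9, 18, 11, 12, 3, 14, 0, 8, 17, 1]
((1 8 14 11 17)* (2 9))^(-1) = ((1 8 14 11 17)(2 9))^(-1) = (1 17 11 14 8)(2 9)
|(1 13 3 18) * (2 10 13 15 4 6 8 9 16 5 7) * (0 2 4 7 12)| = 16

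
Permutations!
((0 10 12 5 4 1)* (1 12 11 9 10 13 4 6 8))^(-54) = (0 4 5 8)(1 13 12 6) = ((0 13 4 12 5 6 8 1)(9 10 11))^(-54)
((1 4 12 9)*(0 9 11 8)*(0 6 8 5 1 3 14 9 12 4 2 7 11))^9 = (14)(0 12)(1 5 11 7 2)(6 8)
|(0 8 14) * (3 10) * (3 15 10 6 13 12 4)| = 30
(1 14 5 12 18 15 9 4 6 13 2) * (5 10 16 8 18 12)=(1 14 10 16 8 18 15 9 4 6 13 2)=[0, 14, 1, 3, 6, 5, 13, 7, 18, 4, 16, 11, 12, 2, 10, 9, 8, 17, 15]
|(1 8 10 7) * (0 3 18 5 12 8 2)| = 10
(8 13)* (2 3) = (2 3)(8 13) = [0, 1, 3, 2, 4, 5, 6, 7, 13, 9, 10, 11, 12, 8]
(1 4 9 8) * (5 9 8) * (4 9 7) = [0, 9, 2, 3, 8, 7, 6, 4, 1, 5] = (1 9 5 7 4 8)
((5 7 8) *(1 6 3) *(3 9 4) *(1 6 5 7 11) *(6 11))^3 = (1 9 11 6 3 5 4)(7 8)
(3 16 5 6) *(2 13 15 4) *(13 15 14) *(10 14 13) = (2 15 4)(3 16 5 6)(10 14) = [0, 1, 15, 16, 2, 6, 3, 7, 8, 9, 14, 11, 12, 13, 10, 4, 5]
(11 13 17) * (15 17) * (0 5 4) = (0 5 4)(11 13 15 17) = [5, 1, 2, 3, 0, 4, 6, 7, 8, 9, 10, 13, 12, 15, 14, 17, 16, 11]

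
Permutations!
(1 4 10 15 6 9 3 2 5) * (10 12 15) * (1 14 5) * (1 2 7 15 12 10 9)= (1 4 10 9 3 7 15 6)(5 14)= [0, 4, 2, 7, 10, 14, 1, 15, 8, 3, 9, 11, 12, 13, 5, 6]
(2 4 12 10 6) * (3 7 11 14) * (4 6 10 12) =(2 6)(3 7 11 14) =[0, 1, 6, 7, 4, 5, 2, 11, 8, 9, 10, 14, 12, 13, 3]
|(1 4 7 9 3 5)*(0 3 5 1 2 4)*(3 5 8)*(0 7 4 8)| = |(0 5 2 8 3 1 7 9)| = 8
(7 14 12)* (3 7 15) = (3 7 14 12 15) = [0, 1, 2, 7, 4, 5, 6, 14, 8, 9, 10, 11, 15, 13, 12, 3]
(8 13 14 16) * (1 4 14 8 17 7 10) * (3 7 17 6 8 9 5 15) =[0, 4, 2, 7, 14, 15, 8, 10, 13, 5, 1, 11, 12, 9, 16, 3, 6, 17] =(17)(1 4 14 16 6 8 13 9 5 15 3 7 10)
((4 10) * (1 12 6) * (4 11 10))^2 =(1 6 12) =((1 12 6)(10 11))^2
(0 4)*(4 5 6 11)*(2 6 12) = (0 5 12 2 6 11 4) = [5, 1, 6, 3, 0, 12, 11, 7, 8, 9, 10, 4, 2]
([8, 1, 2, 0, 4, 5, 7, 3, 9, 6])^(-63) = (0 6)(3 9)(7 8)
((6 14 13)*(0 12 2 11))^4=((0 12 2 11)(6 14 13))^4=(6 14 13)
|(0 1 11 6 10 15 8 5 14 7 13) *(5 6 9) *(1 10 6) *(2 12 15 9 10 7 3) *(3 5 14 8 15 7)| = |(15)(0 3 2 12 7 13)(1 11 10 9 14 5 8)| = 42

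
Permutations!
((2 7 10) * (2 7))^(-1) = (7 10)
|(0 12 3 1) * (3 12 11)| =4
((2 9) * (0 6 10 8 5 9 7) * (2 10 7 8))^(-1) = (0 7 6)(2 10 9 5 8)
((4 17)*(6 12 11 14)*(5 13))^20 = ((4 17)(5 13)(6 12 11 14))^20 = (17)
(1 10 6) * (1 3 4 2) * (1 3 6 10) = (10)(2 3 4) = [0, 1, 3, 4, 2, 5, 6, 7, 8, 9, 10]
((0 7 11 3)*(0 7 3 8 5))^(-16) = (0 7 8)(3 11 5)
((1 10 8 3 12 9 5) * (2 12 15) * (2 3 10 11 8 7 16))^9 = ((1 11 8 10 7 16 2 12 9 5)(3 15))^9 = (1 5 9 12 2 16 7 10 8 11)(3 15)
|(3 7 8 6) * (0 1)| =4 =|(0 1)(3 7 8 6)|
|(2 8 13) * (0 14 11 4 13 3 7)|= |(0 14 11 4 13 2 8 3 7)|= 9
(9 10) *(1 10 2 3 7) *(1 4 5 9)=[0, 10, 3, 7, 5, 9, 6, 4, 8, 2, 1]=(1 10)(2 3 7 4 5 9)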